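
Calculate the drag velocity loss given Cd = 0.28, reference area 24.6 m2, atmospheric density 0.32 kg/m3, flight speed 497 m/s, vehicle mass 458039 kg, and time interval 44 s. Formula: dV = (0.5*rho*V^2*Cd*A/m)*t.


D = 0.5 * 0.32 * 497^2 * 0.28 * 24.6 = 272223.68 N
a = 272223.68 / 458039 = 0.5943 m/s2
dV = 0.5943 * 44 = 26.2 m/s

26.2 m/s


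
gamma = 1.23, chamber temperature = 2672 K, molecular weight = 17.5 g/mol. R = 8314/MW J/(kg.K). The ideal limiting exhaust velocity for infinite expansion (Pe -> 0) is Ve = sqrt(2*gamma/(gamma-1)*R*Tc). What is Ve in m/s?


R = 8314 / 17.5 = 475.09 J/(kg.K)
Ve = sqrt(2 * 1.23 / (1.23 - 1) * 475.09 * 2672) = 3685 m/s

3685 m/s


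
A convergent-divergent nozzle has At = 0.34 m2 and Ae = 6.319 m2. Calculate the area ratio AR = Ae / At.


AR = 6.319 / 0.34 = 18.6

18.6


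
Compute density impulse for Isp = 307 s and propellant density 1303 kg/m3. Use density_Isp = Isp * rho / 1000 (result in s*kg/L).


rho*Isp = 307 * 1303 / 1000 = 400 s*kg/L

400 s*kg/L


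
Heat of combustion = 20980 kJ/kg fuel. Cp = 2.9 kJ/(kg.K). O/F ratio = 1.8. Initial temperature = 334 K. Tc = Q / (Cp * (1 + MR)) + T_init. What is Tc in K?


Tc = 20980 / (2.9 * (1 + 1.8)) + 334 = 2918 K

2918 K


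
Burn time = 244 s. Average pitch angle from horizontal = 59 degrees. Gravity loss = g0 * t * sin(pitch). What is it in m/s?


GL = 9.81 * 244 * sin(59 deg) = 2052 m/s

2052 m/s


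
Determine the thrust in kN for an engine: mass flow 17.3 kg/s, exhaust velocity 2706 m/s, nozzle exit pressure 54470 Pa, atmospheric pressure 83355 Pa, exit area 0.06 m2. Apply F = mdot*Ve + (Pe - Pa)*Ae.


F = 17.3 * 2706 + (54470 - 83355) * 0.06 = 45081.0 N = 45.1 kN

45.1 kN


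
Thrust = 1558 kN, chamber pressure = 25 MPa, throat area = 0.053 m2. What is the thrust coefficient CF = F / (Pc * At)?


CF = 1558000 / (25e6 * 0.053) = 1.18

1.18


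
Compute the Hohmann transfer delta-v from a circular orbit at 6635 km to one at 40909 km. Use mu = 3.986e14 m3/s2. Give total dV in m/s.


V1 = sqrt(mu/r1) = 7750.83 m/s
dV1 = V1*(sqrt(2*r2/(r1+r2)) - 1) = 2416.92 m/s
V2 = sqrt(mu/r2) = 3121.47 m/s
dV2 = V2*(1 - sqrt(2*r1/(r1+r2))) = 1472.37 m/s
Total dV = 3889 m/s

3889 m/s


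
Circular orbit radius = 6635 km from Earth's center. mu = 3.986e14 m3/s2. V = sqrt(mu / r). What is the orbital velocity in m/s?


V = sqrt(3.986e14 / 6635000) = 7751 m/s

7751 m/s


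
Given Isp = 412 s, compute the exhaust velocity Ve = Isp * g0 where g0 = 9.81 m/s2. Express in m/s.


Ve = Isp * g0 = 412 * 9.81 = 4041.7 m/s

4041.7 m/s


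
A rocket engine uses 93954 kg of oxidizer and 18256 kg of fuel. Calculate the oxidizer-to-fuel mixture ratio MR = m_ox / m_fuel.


MR = 93954 / 18256 = 5.15

5.15


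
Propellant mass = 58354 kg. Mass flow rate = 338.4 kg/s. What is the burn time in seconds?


tb = 58354 / 338.4 = 172.4 s

172.4 s


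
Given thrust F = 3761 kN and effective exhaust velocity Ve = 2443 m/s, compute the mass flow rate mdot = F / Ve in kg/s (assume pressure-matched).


mdot = F / Ve = 3761000 / 2443 = 1539.5 kg/s

1539.5 kg/s


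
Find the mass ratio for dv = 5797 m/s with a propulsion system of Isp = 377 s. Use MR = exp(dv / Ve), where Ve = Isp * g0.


Ve = 377 * 9.81 = 3698.37 m/s
MR = exp(5797 / 3698.37) = 4.794

4.794


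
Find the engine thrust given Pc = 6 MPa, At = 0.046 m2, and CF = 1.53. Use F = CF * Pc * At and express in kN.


F = 1.53 * 6e6 * 0.046 = 422280.0 N = 422.3 kN

422.3 kN


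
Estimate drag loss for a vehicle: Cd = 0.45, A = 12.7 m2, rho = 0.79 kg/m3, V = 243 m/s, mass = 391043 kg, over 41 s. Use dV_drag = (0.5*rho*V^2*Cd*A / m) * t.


D = 0.5 * 0.79 * 243^2 * 0.45 * 12.7 = 133298.69 N
a = 133298.69 / 391043 = 0.3409 m/s2
dV = 0.3409 * 41 = 14.0 m/s

14.0 m/s


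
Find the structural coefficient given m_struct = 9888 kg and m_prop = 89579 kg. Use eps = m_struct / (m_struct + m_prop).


eps = 9888 / (9888 + 89579) = 0.0994

0.0994


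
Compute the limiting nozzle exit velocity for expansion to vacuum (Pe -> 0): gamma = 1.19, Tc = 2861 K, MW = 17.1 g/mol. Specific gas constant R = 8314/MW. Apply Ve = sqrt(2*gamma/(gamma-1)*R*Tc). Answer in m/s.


R = 8314 / 17.1 = 486.2 J/(kg.K)
Ve = sqrt(2 * 1.19 / (1.19 - 1) * 486.2 * 2861) = 4174 m/s

4174 m/s


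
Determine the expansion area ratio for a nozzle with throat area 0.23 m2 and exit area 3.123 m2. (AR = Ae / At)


AR = 3.123 / 0.23 = 13.6

13.6


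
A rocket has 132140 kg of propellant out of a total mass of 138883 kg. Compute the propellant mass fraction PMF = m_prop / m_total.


PMF = 132140 / 138883 = 0.951

0.951


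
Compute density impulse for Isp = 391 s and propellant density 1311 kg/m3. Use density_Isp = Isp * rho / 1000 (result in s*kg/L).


rho*Isp = 391 * 1311 / 1000 = 513 s*kg/L

513 s*kg/L


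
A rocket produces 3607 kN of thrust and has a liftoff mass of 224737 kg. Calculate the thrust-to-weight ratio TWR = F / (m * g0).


TWR = 3607000 / (224737 * 9.81) = 1.64

1.64


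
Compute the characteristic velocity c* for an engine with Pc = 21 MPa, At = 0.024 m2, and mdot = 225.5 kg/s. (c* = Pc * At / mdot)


c* = 21e6 * 0.024 / 225.5 = 2235 m/s

2235 m/s


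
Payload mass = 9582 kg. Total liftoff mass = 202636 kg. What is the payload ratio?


PR = 9582 / 202636 = 0.0473

0.0473


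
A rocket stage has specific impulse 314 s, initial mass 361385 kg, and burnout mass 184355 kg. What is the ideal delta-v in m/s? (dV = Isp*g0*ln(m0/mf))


Ve = 314 * 9.81 = 3080.34 m/s
dV = 3080.34 * ln(361385/184355) = 2073 m/s

2073 m/s


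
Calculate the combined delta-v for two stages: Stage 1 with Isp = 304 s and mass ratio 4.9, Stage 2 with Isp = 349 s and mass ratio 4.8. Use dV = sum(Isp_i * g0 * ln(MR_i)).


dV1 = 304 * 9.81 * ln(4.9) = 4739.5 m/s
dV2 = 349 * 9.81 * ln(4.8) = 5370.5 m/s
Total dV = 4739.5 + 5370.5 = 10110.0 m/s ~ 10110 m/s

10110 m/s


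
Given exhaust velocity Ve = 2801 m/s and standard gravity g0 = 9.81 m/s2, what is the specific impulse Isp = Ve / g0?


Isp = Ve / g0 = 2801 / 9.81 = 285.5 s

285.5 s


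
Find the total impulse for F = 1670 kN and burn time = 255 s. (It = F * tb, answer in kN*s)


It = 1670 * 255 = 425850 kN*s

425850 kN*s


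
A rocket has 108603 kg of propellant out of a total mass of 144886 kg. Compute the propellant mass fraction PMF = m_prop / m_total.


PMF = 108603 / 144886 = 0.75

0.75


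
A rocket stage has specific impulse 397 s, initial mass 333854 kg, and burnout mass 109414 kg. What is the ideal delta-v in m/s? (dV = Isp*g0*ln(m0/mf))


Ve = 397 * 9.81 = 3894.57 m/s
dV = 3894.57 * ln(333854/109414) = 4345 m/s

4345 m/s


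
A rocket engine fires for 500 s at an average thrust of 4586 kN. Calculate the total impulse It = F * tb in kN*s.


It = 4586 * 500 = 2293000 kN*s

2293000 kN*s


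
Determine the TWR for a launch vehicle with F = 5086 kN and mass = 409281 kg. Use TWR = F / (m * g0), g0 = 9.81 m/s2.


TWR = 5086000 / (409281 * 9.81) = 1.27

1.27


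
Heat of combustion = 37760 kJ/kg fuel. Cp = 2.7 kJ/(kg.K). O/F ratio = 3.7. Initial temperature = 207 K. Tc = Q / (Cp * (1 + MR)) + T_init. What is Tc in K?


Tc = 37760 / (2.7 * (1 + 3.7)) + 207 = 3183 K

3183 K


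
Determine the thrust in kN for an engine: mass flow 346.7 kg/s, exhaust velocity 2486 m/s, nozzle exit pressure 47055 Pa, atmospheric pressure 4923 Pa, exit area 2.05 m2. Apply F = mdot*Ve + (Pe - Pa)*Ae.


F = 346.7 * 2486 + (47055 - 4923) * 2.05 = 948267.0 N = 948.3 kN

948.3 kN


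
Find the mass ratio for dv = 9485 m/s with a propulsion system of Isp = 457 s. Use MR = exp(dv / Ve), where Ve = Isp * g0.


Ve = 457 * 9.81 = 4483.17 m/s
MR = exp(9485 / 4483.17) = 8.295

8.295


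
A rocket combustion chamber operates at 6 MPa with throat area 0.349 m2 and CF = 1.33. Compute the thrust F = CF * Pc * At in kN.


F = 1.33 * 6e6 * 0.349 = 2.7850e+06 N = 2785.0 kN

2785.0 kN


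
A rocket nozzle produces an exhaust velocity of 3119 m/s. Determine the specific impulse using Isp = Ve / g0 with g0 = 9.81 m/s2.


Isp = Ve / g0 = 3119 / 9.81 = 317.9 s

317.9 s


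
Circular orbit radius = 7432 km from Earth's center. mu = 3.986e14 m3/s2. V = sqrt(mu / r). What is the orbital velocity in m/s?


V = sqrt(3.986e14 / 7432000) = 7323 m/s

7323 m/s


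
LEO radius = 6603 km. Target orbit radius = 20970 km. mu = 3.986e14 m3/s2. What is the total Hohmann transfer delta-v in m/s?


V1 = sqrt(mu/r1) = 7769.59 m/s
dV1 = V1*(sqrt(2*r2/(r1+r2)) - 1) = 1812.72 m/s
V2 = sqrt(mu/r2) = 4359.83 m/s
dV2 = V2*(1 - sqrt(2*r1/(r1+r2))) = 1342.57 m/s
Total dV = 3155 m/s

3155 m/s


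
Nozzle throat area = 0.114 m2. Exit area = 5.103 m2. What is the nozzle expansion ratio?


AR = 5.103 / 0.114 = 44.8

44.8


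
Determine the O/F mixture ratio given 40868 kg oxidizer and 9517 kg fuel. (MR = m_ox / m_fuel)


MR = 40868 / 9517 = 4.29

4.29


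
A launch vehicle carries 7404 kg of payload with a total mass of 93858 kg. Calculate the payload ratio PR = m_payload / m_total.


PR = 7404 / 93858 = 0.0789

0.0789


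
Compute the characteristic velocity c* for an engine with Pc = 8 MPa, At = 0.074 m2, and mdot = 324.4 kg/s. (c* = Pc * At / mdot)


c* = 8e6 * 0.074 / 324.4 = 1825 m/s

1825 m/s


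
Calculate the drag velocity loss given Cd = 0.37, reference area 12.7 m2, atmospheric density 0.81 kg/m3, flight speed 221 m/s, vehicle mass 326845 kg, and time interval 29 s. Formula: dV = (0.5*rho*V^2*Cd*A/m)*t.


D = 0.5 * 0.81 * 221^2 * 0.37 * 12.7 = 92949.06 N
a = 92949.06 / 326845 = 0.2844 m/s2
dV = 0.2844 * 29 = 8.2 m/s

8.2 m/s


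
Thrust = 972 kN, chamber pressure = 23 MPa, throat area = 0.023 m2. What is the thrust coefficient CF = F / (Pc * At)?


CF = 972000 / (23e6 * 0.023) = 1.84

1.84


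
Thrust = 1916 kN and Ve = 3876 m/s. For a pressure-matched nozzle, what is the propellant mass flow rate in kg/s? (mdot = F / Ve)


mdot = F / Ve = 1916000 / 3876 = 494.3 kg/s

494.3 kg/s


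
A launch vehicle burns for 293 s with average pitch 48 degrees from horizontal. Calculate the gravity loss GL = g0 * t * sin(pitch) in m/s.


GL = 9.81 * 293 * sin(48 deg) = 2136 m/s

2136 m/s


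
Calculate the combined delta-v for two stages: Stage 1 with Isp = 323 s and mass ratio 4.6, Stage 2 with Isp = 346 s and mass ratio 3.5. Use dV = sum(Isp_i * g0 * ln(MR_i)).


dV1 = 323 * 9.81 * ln(4.6) = 4835.5 m/s
dV2 = 346 * 9.81 * ln(3.5) = 4252.2 m/s
Total dV = 4835.5 + 4252.2 = 9087.7 m/s ~ 9088 m/s

9088 m/s


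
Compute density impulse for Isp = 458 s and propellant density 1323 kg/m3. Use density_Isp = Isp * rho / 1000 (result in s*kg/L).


rho*Isp = 458 * 1323 / 1000 = 606 s*kg/L

606 s*kg/L


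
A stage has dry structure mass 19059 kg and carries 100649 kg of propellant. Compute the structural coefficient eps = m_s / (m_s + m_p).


eps = 19059 / (19059 + 100649) = 0.1592

0.1592


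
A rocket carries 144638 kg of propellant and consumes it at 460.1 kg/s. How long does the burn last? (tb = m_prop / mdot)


tb = 144638 / 460.1 = 314.4 s

314.4 s


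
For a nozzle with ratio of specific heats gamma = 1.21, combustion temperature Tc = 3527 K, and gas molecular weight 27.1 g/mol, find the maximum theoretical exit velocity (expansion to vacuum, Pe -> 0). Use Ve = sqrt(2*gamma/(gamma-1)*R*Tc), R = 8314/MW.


R = 8314 / 27.1 = 306.79 J/(kg.K)
Ve = sqrt(2 * 1.21 / (1.21 - 1) * 306.79 * 3527) = 3531 m/s

3531 m/s


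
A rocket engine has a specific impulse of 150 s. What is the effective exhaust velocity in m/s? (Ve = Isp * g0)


Ve = Isp * g0 = 150 * 9.81 = 1471.5 m/s

1471.5 m/s


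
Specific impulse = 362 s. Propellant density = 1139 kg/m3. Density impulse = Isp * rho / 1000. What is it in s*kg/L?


rho*Isp = 362 * 1139 / 1000 = 412 s*kg/L

412 s*kg/L


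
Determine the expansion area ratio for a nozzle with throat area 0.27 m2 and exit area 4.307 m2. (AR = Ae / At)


AR = 4.307 / 0.27 = 16.0

16.0


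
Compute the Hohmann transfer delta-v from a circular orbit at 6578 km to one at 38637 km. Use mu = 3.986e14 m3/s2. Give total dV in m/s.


V1 = sqrt(mu/r1) = 7784.34 m/s
dV1 = V1*(sqrt(2*r2/(r1+r2)) - 1) = 2392.13 m/s
V2 = sqrt(mu/r2) = 3211.94 m/s
dV2 = V2*(1 - sqrt(2*r1/(r1+r2))) = 1479.38 m/s
Total dV = 3872 m/s

3872 m/s


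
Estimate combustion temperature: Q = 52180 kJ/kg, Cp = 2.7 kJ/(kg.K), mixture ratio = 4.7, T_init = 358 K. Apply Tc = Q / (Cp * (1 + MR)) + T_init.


Tc = 52180 / (2.7 * (1 + 4.7)) + 358 = 3749 K

3749 K


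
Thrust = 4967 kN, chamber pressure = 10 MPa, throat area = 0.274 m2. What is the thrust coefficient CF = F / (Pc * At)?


CF = 4967000 / (10e6 * 0.274) = 1.81

1.81


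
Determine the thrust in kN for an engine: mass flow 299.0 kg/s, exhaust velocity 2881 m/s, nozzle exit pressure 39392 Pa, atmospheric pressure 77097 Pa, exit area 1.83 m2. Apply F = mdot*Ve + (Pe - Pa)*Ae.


F = 299.0 * 2881 + (39392 - 77097) * 1.83 = 792419.0 N = 792.4 kN

792.4 kN


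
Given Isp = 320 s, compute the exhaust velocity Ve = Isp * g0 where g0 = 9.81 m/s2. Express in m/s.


Ve = Isp * g0 = 320 * 9.81 = 3139.2 m/s

3139.2 m/s


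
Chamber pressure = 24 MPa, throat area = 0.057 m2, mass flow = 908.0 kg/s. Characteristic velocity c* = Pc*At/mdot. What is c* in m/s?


c* = 24e6 * 0.057 / 908.0 = 1507 m/s

1507 m/s


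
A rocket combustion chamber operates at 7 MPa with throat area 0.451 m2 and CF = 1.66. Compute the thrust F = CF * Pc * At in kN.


F = 1.66 * 7e6 * 0.451 = 5.2406e+06 N = 5240.6 kN

5240.6 kN


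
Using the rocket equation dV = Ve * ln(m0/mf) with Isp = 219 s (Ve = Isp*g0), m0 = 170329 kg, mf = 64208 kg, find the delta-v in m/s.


Ve = 219 * 9.81 = 2148.39 m/s
dV = 2148.39 * ln(170329/64208) = 2096 m/s

2096 m/s


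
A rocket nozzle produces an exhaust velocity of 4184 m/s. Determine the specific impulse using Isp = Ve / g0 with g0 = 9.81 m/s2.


Isp = Ve / g0 = 4184 / 9.81 = 426.5 s

426.5 s


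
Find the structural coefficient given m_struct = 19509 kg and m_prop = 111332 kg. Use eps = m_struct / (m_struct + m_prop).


eps = 19509 / (19509 + 111332) = 0.1491

0.1491


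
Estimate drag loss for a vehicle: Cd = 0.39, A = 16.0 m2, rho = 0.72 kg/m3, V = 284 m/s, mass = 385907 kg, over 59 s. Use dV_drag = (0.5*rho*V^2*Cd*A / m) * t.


D = 0.5 * 0.72 * 284^2 * 0.39 * 16.0 = 181185.64 N
a = 181185.64 / 385907 = 0.4695 m/s2
dV = 0.4695 * 59 = 27.7 m/s

27.7 m/s


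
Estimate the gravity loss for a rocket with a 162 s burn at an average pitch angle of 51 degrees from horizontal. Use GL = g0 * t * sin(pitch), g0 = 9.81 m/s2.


GL = 9.81 * 162 * sin(51 deg) = 1235 m/s

1235 m/s


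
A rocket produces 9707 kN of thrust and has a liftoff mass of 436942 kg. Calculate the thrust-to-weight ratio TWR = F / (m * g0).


TWR = 9707000 / (436942 * 9.81) = 2.26

2.26


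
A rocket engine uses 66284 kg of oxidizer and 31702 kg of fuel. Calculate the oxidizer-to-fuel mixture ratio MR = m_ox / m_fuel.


MR = 66284 / 31702 = 2.09

2.09


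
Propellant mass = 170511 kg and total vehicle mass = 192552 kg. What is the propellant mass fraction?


PMF = 170511 / 192552 = 0.886

0.886


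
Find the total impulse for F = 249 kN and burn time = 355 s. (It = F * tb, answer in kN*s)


It = 249 * 355 = 88395 kN*s

88395 kN*s


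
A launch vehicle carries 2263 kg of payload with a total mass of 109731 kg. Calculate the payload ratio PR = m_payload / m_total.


PR = 2263 / 109731 = 0.0206

0.0206


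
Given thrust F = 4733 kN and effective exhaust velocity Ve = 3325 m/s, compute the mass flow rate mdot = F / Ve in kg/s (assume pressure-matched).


mdot = F / Ve = 4733000 / 3325 = 1423.5 kg/s

1423.5 kg/s


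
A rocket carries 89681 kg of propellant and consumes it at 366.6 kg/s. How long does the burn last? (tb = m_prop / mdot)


tb = 89681 / 366.6 = 244.6 s

244.6 s


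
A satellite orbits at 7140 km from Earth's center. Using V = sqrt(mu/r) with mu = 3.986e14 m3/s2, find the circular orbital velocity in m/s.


V = sqrt(3.986e14 / 7140000) = 7472 m/s

7472 m/s


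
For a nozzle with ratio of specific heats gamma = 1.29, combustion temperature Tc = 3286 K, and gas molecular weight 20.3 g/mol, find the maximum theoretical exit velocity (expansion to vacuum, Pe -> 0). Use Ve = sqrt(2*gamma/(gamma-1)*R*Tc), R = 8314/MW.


R = 8314 / 20.3 = 409.56 J/(kg.K)
Ve = sqrt(2 * 1.29 / (1.29 - 1) * 409.56 * 3286) = 3460 m/s

3460 m/s


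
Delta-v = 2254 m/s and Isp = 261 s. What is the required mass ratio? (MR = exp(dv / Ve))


Ve = 261 * 9.81 = 2560.41 m/s
MR = exp(2254 / 2560.41) = 2.412

2.412


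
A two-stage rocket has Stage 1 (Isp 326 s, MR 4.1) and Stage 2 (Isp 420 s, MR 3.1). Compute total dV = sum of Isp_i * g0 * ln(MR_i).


dV1 = 326 * 9.81 * ln(4.1) = 4512.4 m/s
dV2 = 420 * 9.81 * ln(3.1) = 4661.6 m/s
Total dV = 4512.4 + 4661.6 = 9174.0 m/s ~ 9174 m/s

9174 m/s


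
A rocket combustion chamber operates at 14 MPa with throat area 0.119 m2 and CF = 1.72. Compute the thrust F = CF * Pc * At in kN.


F = 1.72 * 14e6 * 0.119 = 2.8655e+06 N = 2865.5 kN

2865.5 kN


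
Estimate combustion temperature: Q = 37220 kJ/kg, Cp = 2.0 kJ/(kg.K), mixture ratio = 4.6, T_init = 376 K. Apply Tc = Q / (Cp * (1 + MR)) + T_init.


Tc = 37220 / (2.0 * (1 + 4.6)) + 376 = 3699 K

3699 K


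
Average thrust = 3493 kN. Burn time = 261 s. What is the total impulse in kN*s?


It = 3493 * 261 = 911673 kN*s

911673 kN*s


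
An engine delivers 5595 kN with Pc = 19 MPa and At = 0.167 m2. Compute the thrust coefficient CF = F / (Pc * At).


CF = 5595000 / (19e6 * 0.167) = 1.76

1.76


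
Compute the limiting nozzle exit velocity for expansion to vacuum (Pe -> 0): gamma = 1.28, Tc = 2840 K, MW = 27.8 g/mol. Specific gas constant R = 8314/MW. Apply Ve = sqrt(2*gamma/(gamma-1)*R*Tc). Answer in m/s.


R = 8314 / 27.8 = 299.06 J/(kg.K)
Ve = sqrt(2 * 1.28 / (1.28 - 1) * 299.06 * 2840) = 2787 m/s

2787 m/s


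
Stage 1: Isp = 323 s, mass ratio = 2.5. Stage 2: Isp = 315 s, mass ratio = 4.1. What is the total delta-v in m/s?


dV1 = 323 * 9.81 * ln(2.5) = 2903.4 m/s
dV2 = 315 * 9.81 * ln(4.1) = 4360.2 m/s
Total dV = 2903.4 + 4360.2 = 7263.6 m/s ~ 7264 m/s

7264 m/s


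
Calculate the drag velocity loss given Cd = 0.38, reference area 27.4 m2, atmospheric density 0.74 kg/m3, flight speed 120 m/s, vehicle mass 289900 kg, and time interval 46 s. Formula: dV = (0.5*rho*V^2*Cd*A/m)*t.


D = 0.5 * 0.74 * 120^2 * 0.38 * 27.4 = 55475.14 N
a = 55475.14 / 289900 = 0.1914 m/s2
dV = 0.1914 * 46 = 8.8 m/s

8.8 m/s


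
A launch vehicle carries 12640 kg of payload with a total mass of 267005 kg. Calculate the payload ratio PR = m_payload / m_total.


PR = 12640 / 267005 = 0.0473

0.0473


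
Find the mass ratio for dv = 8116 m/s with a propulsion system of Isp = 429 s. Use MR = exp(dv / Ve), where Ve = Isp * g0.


Ve = 429 * 9.81 = 4208.49 m/s
MR = exp(8116 / 4208.49) = 6.879

6.879


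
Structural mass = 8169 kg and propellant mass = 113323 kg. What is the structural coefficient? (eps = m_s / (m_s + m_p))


eps = 8169 / (8169 + 113323) = 0.0672

0.0672


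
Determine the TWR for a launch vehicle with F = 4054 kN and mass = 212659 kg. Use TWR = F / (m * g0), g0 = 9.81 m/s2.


TWR = 4054000 / (212659 * 9.81) = 1.94

1.94


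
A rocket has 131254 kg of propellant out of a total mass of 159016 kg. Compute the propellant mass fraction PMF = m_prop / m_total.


PMF = 131254 / 159016 = 0.825

0.825


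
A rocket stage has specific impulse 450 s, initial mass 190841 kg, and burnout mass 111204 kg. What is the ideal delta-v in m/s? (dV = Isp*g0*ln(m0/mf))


Ve = 450 * 9.81 = 4414.5 m/s
dV = 4414.5 * ln(190841/111204) = 2384 m/s

2384 m/s


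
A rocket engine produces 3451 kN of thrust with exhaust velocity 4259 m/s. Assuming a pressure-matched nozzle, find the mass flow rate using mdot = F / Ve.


mdot = F / Ve = 3451000 / 4259 = 810.3 kg/s

810.3 kg/s


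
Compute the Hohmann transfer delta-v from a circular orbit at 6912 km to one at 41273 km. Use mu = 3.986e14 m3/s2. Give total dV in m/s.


V1 = sqrt(mu/r1) = 7593.93 m/s
dV1 = V1*(sqrt(2*r2/(r1+r2)) - 1) = 2345.44 m/s
V2 = sqrt(mu/r2) = 3107.68 m/s
dV2 = V2*(1 - sqrt(2*r1/(r1+r2))) = 1443.13 m/s
Total dV = 3789 m/s

3789 m/s


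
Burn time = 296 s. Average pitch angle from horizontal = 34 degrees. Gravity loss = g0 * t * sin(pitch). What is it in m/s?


GL = 9.81 * 296 * sin(34 deg) = 1624 m/s

1624 m/s


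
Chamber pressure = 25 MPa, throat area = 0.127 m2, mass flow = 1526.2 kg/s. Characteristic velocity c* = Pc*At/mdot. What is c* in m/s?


c* = 25e6 * 0.127 / 1526.2 = 2080 m/s

2080 m/s


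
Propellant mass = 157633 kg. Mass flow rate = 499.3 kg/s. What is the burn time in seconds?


tb = 157633 / 499.3 = 315.7 s

315.7 s


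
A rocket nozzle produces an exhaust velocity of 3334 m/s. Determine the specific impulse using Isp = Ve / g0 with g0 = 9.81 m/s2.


Isp = Ve / g0 = 3334 / 9.81 = 339.9 s

339.9 s


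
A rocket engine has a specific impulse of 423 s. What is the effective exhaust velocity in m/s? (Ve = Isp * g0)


Ve = Isp * g0 = 423 * 9.81 = 4149.6 m/s

4149.6 m/s


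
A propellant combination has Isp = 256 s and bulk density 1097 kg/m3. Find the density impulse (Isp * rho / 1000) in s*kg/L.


rho*Isp = 256 * 1097 / 1000 = 281 s*kg/L

281 s*kg/L


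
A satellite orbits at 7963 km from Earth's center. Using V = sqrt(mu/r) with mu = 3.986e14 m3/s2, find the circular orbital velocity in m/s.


V = sqrt(3.986e14 / 7963000) = 7075 m/s

7075 m/s


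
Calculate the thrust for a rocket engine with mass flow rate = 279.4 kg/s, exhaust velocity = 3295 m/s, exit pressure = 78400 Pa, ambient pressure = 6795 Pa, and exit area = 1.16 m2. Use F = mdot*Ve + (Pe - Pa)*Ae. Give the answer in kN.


F = 279.4 * 3295 + (78400 - 6795) * 1.16 = 1.0037e+06 N = 1003.7 kN

1003.7 kN


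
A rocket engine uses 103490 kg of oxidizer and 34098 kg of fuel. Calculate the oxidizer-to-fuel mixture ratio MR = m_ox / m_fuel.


MR = 103490 / 34098 = 3.04

3.04


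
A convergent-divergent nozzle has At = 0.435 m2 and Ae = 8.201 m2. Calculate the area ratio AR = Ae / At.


AR = 8.201 / 0.435 = 18.9

18.9


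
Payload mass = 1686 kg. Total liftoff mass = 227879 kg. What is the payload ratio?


PR = 1686 / 227879 = 0.0074

0.0074


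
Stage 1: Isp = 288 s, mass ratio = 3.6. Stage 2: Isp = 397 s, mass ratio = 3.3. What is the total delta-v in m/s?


dV1 = 288 * 9.81 * ln(3.6) = 3619.0 m/s
dV2 = 397 * 9.81 * ln(3.3) = 4649.8 m/s
Total dV = 3619.0 + 4649.8 = 8268.8 m/s ~ 8269 m/s

8269 m/s


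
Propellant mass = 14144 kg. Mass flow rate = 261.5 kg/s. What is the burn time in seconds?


tb = 14144 / 261.5 = 54.1 s

54.1 s


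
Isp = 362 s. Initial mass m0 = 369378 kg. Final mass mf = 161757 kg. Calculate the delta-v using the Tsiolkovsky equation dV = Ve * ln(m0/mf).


Ve = 362 * 9.81 = 3551.22 m/s
dV = 3551.22 * ln(369378/161757) = 2932 m/s

2932 m/s


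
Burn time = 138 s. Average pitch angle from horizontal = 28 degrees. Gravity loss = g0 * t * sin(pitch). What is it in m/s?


GL = 9.81 * 138 * sin(28 deg) = 636 m/s

636 m/s


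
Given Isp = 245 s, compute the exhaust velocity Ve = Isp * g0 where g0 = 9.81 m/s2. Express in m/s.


Ve = Isp * g0 = 245 * 9.81 = 2403.5 m/s

2403.5 m/s


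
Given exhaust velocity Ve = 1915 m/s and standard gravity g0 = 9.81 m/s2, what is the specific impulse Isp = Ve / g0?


Isp = Ve / g0 = 1915 / 9.81 = 195.2 s

195.2 s


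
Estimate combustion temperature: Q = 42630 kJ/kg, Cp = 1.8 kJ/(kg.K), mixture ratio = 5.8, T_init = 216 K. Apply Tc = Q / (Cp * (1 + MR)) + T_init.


Tc = 42630 / (1.8 * (1 + 5.8)) + 216 = 3699 K

3699 K


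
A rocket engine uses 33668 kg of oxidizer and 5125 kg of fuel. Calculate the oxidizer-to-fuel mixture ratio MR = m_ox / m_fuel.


MR = 33668 / 5125 = 6.57

6.57


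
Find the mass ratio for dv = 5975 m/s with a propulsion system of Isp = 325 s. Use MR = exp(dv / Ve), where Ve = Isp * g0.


Ve = 325 * 9.81 = 3188.25 m/s
MR = exp(5975 / 3188.25) = 6.515

6.515


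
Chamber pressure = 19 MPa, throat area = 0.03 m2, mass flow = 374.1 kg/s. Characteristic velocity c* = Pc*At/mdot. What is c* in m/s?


c* = 19e6 * 0.03 / 374.1 = 1524 m/s

1524 m/s


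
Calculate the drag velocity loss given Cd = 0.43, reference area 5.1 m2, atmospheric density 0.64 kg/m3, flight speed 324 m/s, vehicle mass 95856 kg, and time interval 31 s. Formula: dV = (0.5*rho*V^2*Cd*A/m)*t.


D = 0.5 * 0.64 * 324^2 * 0.43 * 5.1 = 73667.96 N
a = 73667.96 / 95856 = 0.7685 m/s2
dV = 0.7685 * 31 = 23.8 m/s

23.8 m/s


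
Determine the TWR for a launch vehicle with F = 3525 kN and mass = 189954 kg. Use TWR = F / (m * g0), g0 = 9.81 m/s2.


TWR = 3525000 / (189954 * 9.81) = 1.89

1.89


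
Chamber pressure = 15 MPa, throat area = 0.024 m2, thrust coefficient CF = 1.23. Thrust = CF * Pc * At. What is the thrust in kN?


F = 1.23 * 15e6 * 0.024 = 442800.0 N = 442.8 kN

442.8 kN


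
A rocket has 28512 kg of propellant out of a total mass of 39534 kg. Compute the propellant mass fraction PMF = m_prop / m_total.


PMF = 28512 / 39534 = 0.721

0.721


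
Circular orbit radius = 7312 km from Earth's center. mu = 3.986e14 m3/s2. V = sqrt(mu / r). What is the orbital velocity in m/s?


V = sqrt(3.986e14 / 7312000) = 7383 m/s

7383 m/s


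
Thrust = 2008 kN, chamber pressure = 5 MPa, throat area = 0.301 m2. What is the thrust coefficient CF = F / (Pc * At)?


CF = 2008000 / (5e6 * 0.301) = 1.33

1.33


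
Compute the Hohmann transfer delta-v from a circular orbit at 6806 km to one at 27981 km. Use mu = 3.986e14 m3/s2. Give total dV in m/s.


V1 = sqrt(mu/r1) = 7652.84 m/s
dV1 = V1*(sqrt(2*r2/(r1+r2)) - 1) = 2053.62 m/s
V2 = sqrt(mu/r2) = 3774.31 m/s
dV2 = V2*(1 - sqrt(2*r1/(r1+r2))) = 1413.34 m/s
Total dV = 3467 m/s

3467 m/s


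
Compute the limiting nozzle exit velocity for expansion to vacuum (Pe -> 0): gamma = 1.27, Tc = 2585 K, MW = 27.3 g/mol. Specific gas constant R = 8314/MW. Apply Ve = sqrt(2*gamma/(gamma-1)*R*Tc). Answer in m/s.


R = 8314 / 27.3 = 304.54 J/(kg.K)
Ve = sqrt(2 * 1.27 / (1.27 - 1) * 304.54 * 2585) = 2721 m/s

2721 m/s


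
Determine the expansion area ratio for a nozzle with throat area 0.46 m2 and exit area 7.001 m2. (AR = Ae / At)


AR = 7.001 / 0.46 = 15.2

15.2


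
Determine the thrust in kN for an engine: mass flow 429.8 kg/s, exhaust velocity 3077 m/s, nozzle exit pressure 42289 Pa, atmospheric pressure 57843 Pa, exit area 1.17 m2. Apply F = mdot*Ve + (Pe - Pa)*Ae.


F = 429.8 * 3077 + (42289 - 57843) * 1.17 = 1.3043e+06 N = 1304.3 kN

1304.3 kN


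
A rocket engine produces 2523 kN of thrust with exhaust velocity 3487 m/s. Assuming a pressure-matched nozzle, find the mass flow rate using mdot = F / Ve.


mdot = F / Ve = 2523000 / 3487 = 723.5 kg/s

723.5 kg/s


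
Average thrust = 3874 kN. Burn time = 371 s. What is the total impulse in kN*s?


It = 3874 * 371 = 1437254 kN*s

1437254 kN*s


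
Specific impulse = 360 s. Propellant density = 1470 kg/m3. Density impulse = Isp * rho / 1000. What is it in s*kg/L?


rho*Isp = 360 * 1470 / 1000 = 529 s*kg/L

529 s*kg/L


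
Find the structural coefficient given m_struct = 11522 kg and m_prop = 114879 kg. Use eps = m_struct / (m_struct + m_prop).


eps = 11522 / (11522 + 114879) = 0.0912

0.0912


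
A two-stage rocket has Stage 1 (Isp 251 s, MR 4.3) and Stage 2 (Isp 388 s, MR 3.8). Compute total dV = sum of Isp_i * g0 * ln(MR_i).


dV1 = 251 * 9.81 * ln(4.3) = 3591.6 m/s
dV2 = 388 * 9.81 * ln(3.8) = 5081.4 m/s
Total dV = 3591.6 + 5081.4 = 8673.0 m/s ~ 8673 m/s

8673 m/s


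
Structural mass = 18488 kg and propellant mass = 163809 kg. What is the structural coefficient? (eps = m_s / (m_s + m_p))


eps = 18488 / (18488 + 163809) = 0.1014

0.1014


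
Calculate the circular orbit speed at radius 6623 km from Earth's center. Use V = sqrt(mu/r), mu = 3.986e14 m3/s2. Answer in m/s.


V = sqrt(3.986e14 / 6623000) = 7758 m/s

7758 m/s


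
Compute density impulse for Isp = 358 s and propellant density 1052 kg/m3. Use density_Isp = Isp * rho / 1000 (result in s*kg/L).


rho*Isp = 358 * 1052 / 1000 = 377 s*kg/L

377 s*kg/L


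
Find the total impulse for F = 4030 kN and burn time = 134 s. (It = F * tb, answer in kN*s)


It = 4030 * 134 = 540020 kN*s

540020 kN*s


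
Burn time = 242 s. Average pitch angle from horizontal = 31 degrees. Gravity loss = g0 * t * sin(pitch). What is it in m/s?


GL = 9.81 * 242 * sin(31 deg) = 1223 m/s

1223 m/s


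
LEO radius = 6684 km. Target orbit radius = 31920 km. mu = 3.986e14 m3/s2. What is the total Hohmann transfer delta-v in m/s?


V1 = sqrt(mu/r1) = 7722.37 m/s
dV1 = V1*(sqrt(2*r2/(r1+r2)) - 1) = 2208.35 m/s
V2 = sqrt(mu/r2) = 3533.76 m/s
dV2 = V2*(1 - sqrt(2*r1/(r1+r2))) = 1454.28 m/s
Total dV = 3663 m/s

3663 m/s


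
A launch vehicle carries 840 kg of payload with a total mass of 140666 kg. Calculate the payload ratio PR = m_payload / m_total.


PR = 840 / 140666 = 0.006

0.006


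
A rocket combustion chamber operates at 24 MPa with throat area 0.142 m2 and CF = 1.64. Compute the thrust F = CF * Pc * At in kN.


F = 1.64 * 24e6 * 0.142 = 5.5891e+06 N = 5589.1 kN

5589.1 kN


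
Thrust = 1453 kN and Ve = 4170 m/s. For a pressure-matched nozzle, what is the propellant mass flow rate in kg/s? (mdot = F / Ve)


mdot = F / Ve = 1453000 / 4170 = 348.4 kg/s

348.4 kg/s


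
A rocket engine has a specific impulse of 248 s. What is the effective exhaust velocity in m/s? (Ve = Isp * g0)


Ve = Isp * g0 = 248 * 9.81 = 2432.9 m/s

2432.9 m/s


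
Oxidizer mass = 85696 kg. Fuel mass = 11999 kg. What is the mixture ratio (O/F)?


MR = 85696 / 11999 = 7.14

7.14


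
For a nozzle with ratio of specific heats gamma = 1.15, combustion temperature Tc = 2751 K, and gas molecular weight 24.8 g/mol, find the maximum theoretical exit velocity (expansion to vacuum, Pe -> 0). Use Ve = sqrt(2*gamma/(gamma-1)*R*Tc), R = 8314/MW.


R = 8314 / 24.8 = 335.24 J/(kg.K)
Ve = sqrt(2 * 1.15 / (1.15 - 1) * 335.24 * 2751) = 3760 m/s

3760 m/s


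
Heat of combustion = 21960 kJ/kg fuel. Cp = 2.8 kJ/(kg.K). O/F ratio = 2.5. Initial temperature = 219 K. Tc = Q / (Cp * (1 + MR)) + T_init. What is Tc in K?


Tc = 21960 / (2.8 * (1 + 2.5)) + 219 = 2460 K

2460 K


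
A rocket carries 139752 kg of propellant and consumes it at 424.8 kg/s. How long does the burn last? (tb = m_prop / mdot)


tb = 139752 / 424.8 = 329.0 s

329.0 s


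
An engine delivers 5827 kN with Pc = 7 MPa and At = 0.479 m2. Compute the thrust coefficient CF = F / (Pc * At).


CF = 5827000 / (7e6 * 0.479) = 1.74

1.74


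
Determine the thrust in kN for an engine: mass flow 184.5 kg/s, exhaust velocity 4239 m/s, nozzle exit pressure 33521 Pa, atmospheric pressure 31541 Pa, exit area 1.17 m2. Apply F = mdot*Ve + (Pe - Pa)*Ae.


F = 184.5 * 4239 + (33521 - 31541) * 1.17 = 784412.0 N = 784.4 kN

784.4 kN


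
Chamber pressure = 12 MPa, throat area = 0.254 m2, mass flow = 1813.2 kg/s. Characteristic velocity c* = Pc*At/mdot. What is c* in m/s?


c* = 12e6 * 0.254 / 1813.2 = 1681 m/s

1681 m/s


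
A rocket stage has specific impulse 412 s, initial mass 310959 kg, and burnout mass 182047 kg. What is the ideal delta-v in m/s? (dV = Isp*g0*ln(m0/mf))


Ve = 412 * 9.81 = 4041.72 m/s
dV = 4041.72 * ln(310959/182047) = 2164 m/s

2164 m/s


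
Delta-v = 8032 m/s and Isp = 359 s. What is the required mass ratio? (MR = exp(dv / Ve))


Ve = 359 * 9.81 = 3521.79 m/s
MR = exp(8032 / 3521.79) = 9.783

9.783


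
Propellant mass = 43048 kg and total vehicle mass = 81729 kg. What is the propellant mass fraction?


PMF = 43048 / 81729 = 0.527

0.527


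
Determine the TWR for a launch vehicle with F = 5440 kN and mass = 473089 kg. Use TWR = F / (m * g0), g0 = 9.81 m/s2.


TWR = 5440000 / (473089 * 9.81) = 1.17

1.17


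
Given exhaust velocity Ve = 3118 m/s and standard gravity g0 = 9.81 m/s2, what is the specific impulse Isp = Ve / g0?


Isp = Ve / g0 = 3118 / 9.81 = 317.8 s

317.8 s


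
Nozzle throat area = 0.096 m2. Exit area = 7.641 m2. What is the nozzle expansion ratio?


AR = 7.641 / 0.096 = 79.6

79.6


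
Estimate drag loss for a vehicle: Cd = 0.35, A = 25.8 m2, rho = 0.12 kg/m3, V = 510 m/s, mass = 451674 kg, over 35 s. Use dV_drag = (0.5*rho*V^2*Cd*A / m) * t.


D = 0.5 * 0.12 * 510^2 * 0.35 * 25.8 = 140922.18 N
a = 140922.18 / 451674 = 0.312 m/s2
dV = 0.312 * 35 = 10.9 m/s

10.9 m/s


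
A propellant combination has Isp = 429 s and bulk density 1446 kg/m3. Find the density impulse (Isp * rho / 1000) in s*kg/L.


rho*Isp = 429 * 1446 / 1000 = 620 s*kg/L

620 s*kg/L


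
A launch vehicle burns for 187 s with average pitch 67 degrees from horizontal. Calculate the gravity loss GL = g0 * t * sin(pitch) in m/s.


GL = 9.81 * 187 * sin(67 deg) = 1689 m/s

1689 m/s


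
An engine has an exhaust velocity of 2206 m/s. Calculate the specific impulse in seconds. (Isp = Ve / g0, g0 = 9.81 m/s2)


Isp = Ve / g0 = 2206 / 9.81 = 224.9 s

224.9 s


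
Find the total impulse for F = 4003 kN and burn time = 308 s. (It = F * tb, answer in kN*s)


It = 4003 * 308 = 1232924 kN*s

1232924 kN*s


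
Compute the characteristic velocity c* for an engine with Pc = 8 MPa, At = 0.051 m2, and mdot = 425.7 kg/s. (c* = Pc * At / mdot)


c* = 8e6 * 0.051 / 425.7 = 958 m/s

958 m/s


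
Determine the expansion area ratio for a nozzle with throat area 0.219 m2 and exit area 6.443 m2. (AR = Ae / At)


AR = 6.443 / 0.219 = 29.4

29.4


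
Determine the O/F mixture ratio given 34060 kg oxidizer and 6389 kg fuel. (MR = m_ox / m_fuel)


MR = 34060 / 6389 = 5.33

5.33


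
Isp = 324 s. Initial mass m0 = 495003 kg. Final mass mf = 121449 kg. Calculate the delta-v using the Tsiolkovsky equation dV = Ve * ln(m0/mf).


Ve = 324 * 9.81 = 3178.44 m/s
dV = 3178.44 * ln(495003/121449) = 4466 m/s

4466 m/s


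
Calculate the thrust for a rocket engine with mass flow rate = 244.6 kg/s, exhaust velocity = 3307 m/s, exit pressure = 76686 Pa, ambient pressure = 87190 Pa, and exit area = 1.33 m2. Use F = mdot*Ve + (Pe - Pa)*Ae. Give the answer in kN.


F = 244.6 * 3307 + (76686 - 87190) * 1.33 = 794922.0 N = 794.9 kN

794.9 kN


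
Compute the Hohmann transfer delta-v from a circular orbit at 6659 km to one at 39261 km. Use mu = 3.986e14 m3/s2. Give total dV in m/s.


V1 = sqrt(mu/r1) = 7736.85 m/s
dV1 = V1*(sqrt(2*r2/(r1+r2)) - 1) = 2380.32 m/s
V2 = sqrt(mu/r2) = 3186.31 m/s
dV2 = V2*(1 - sqrt(2*r1/(r1+r2))) = 1470.35 m/s
Total dV = 3851 m/s

3851 m/s


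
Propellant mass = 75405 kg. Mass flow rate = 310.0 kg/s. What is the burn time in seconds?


tb = 75405 / 310.0 = 243.2 s

243.2 s


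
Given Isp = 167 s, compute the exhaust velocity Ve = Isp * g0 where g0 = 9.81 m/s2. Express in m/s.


Ve = Isp * g0 = 167 * 9.81 = 1638.3 m/s

1638.3 m/s


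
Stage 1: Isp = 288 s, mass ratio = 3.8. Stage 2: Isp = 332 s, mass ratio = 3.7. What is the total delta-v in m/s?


dV1 = 288 * 9.81 * ln(3.8) = 3771.8 m/s
dV2 = 332 * 9.81 * ln(3.7) = 4261.1 m/s
Total dV = 3771.8 + 4261.1 = 8032.9 m/s ~ 8033 m/s

8033 m/s


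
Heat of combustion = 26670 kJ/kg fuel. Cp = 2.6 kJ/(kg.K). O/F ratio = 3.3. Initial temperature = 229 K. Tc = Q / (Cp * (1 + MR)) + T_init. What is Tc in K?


Tc = 26670 / (2.6 * (1 + 3.3)) + 229 = 2615 K

2615 K


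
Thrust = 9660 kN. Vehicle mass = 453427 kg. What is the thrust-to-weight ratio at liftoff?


TWR = 9660000 / (453427 * 9.81) = 2.17

2.17


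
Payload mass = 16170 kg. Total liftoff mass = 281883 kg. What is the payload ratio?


PR = 16170 / 281883 = 0.0574

0.0574


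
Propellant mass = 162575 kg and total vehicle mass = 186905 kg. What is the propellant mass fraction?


PMF = 162575 / 186905 = 0.87

0.87


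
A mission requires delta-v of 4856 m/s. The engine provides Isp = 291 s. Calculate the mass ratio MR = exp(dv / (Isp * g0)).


Ve = 291 * 9.81 = 2854.71 m/s
MR = exp(4856 / 2854.71) = 5.48

5.48


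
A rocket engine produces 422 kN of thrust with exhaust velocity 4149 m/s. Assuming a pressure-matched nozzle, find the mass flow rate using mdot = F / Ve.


mdot = F / Ve = 422000 / 4149 = 101.7 kg/s

101.7 kg/s


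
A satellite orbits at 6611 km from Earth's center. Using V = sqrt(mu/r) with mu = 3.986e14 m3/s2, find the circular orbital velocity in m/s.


V = sqrt(3.986e14 / 6611000) = 7765 m/s

7765 m/s


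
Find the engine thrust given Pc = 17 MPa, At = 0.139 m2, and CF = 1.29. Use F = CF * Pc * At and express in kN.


F = 1.29 * 17e6 * 0.139 = 3.0483e+06 N = 3048.3 kN

3048.3 kN


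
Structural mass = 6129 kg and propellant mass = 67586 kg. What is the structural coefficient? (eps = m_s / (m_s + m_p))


eps = 6129 / (6129 + 67586) = 0.0831

0.0831


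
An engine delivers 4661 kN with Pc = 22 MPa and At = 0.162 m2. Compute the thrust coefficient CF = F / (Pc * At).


CF = 4661000 / (22e6 * 0.162) = 1.31

1.31


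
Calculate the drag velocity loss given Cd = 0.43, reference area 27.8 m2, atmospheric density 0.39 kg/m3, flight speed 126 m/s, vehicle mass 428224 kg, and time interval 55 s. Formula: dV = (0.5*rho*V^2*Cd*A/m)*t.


D = 0.5 * 0.39 * 126^2 * 0.43 * 27.8 = 37007.43 N
a = 37007.43 / 428224 = 0.0864 m/s2
dV = 0.0864 * 55 = 4.8 m/s

4.8 m/s


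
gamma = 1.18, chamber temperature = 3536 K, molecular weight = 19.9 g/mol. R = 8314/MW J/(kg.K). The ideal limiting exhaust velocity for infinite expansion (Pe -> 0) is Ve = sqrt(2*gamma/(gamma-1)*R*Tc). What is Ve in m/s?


R = 8314 / 19.9 = 417.79 J/(kg.K)
Ve = sqrt(2 * 1.18 / (1.18 - 1) * 417.79 * 3536) = 4401 m/s

4401 m/s


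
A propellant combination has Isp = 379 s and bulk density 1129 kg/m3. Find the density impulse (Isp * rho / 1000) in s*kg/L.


rho*Isp = 379 * 1129 / 1000 = 428 s*kg/L

428 s*kg/L


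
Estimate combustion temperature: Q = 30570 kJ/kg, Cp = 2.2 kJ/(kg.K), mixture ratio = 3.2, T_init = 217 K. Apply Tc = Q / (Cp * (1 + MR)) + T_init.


Tc = 30570 / (2.2 * (1 + 3.2)) + 217 = 3525 K

3525 K


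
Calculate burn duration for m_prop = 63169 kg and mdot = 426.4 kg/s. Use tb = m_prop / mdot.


tb = 63169 / 426.4 = 148.1 s

148.1 s


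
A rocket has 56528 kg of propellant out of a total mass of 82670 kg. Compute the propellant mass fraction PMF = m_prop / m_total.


PMF = 56528 / 82670 = 0.684

0.684


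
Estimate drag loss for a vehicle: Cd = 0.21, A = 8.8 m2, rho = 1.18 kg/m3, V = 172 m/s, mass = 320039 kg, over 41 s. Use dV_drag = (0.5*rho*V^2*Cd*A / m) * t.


D = 0.5 * 1.18 * 172^2 * 0.21 * 8.8 = 32256.03 N
a = 32256.03 / 320039 = 0.1008 m/s2
dV = 0.1008 * 41 = 4.1 m/s

4.1 m/s


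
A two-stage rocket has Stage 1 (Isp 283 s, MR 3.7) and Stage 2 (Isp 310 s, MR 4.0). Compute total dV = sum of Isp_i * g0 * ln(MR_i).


dV1 = 283 * 9.81 * ln(3.7) = 3632.2 m/s
dV2 = 310 * 9.81 * ln(4.0) = 4215.9 m/s
Total dV = 3632.2 + 4215.9 = 7848.1 m/s ~ 7848 m/s

7848 m/s


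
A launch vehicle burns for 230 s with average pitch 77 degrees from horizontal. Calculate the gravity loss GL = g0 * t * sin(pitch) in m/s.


GL = 9.81 * 230 * sin(77 deg) = 2198 m/s

2198 m/s


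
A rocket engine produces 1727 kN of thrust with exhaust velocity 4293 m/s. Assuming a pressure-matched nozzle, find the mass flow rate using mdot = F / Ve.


mdot = F / Ve = 1727000 / 4293 = 402.3 kg/s

402.3 kg/s
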